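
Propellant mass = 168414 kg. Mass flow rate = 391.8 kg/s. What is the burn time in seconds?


tb = 168414 / 391.8 = 429.8 s

429.8 s


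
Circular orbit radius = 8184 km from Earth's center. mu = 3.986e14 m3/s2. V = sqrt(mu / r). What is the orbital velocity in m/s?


V = sqrt(3.986e14 / 8184000) = 6979 m/s

6979 m/s


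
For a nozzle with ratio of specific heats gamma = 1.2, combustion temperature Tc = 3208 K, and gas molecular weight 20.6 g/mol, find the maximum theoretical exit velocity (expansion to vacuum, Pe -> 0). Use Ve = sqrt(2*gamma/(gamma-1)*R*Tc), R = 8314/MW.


R = 8314 / 20.6 = 403.59 J/(kg.K)
Ve = sqrt(2 * 1.2 / (1.2 - 1) * 403.59 * 3208) = 3942 m/s

3942 m/s


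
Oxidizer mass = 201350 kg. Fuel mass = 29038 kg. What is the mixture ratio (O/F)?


MR = 201350 / 29038 = 6.93

6.93


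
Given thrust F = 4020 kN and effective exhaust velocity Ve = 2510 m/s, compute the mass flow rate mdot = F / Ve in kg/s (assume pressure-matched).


mdot = F / Ve = 4020000 / 2510 = 1601.6 kg/s

1601.6 kg/s


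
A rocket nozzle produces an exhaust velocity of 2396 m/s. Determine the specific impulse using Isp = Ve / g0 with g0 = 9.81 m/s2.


Isp = Ve / g0 = 2396 / 9.81 = 244.2 s

244.2 s


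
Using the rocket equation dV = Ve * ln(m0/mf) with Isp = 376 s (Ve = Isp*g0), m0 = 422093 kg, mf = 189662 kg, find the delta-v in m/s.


Ve = 376 * 9.81 = 3688.56 m/s
dV = 3688.56 * ln(422093/189662) = 2951 m/s

2951 m/s


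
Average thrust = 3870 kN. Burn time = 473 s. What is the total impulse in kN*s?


It = 3870 * 473 = 1830510 kN*s

1830510 kN*s


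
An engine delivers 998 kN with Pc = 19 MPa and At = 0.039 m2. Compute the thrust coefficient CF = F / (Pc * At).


CF = 998000 / (19e6 * 0.039) = 1.35

1.35


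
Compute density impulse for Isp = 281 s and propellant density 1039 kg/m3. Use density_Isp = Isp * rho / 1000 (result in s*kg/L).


rho*Isp = 281 * 1039 / 1000 = 292 s*kg/L

292 s*kg/L


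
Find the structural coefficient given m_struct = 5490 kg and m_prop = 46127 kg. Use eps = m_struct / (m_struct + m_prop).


eps = 5490 / (5490 + 46127) = 0.1064

0.1064


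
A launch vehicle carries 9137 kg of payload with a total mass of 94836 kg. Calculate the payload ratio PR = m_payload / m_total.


PR = 9137 / 94836 = 0.0963

0.0963


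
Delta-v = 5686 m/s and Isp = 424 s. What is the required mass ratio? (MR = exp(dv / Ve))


Ve = 424 * 9.81 = 4159.44 m/s
MR = exp(5686 / 4159.44) = 3.924

3.924


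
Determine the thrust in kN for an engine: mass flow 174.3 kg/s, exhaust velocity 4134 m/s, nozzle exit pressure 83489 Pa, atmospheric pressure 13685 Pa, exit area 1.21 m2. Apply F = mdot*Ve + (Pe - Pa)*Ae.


F = 174.3 * 4134 + (83489 - 13685) * 1.21 = 805019.0 N = 805.0 kN

805.0 kN


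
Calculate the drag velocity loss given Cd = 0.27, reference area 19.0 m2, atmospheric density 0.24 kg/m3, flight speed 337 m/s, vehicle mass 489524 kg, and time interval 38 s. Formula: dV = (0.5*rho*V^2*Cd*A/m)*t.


D = 0.5 * 0.24 * 337^2 * 0.27 * 19.0 = 69913.08 N
a = 69913.08 / 489524 = 0.1428 m/s2
dV = 0.1428 * 38 = 5.4 m/s

5.4 m/s


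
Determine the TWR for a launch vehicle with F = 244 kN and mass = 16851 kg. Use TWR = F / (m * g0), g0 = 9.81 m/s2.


TWR = 244000 / (16851 * 9.81) = 1.48

1.48


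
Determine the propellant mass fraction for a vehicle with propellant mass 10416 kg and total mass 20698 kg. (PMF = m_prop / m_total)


PMF = 10416 / 20698 = 0.503

0.503


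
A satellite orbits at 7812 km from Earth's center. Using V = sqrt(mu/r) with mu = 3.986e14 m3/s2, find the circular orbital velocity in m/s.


V = sqrt(3.986e14 / 7812000) = 7143 m/s

7143 m/s


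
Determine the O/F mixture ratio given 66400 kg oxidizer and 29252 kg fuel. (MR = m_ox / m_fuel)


MR = 66400 / 29252 = 2.27

2.27


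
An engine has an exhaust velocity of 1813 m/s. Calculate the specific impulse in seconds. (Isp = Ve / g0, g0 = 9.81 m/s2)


Isp = Ve / g0 = 1813 / 9.81 = 184.8 s

184.8 s


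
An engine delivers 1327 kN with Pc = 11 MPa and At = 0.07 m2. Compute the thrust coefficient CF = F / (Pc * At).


CF = 1327000 / (11e6 * 0.07) = 1.72

1.72


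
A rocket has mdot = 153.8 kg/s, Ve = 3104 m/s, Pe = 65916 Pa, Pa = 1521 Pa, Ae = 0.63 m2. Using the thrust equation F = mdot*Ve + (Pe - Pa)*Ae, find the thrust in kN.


F = 153.8 * 3104 + (65916 - 1521) * 0.63 = 517964.0 N = 518.0 kN

518.0 kN


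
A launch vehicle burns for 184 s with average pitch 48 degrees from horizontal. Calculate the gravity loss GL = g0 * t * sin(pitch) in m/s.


GL = 9.81 * 184 * sin(48 deg) = 1341 m/s

1341 m/s


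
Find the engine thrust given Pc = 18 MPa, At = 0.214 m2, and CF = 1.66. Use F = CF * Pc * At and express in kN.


F = 1.66 * 18e6 * 0.214 = 6.3943e+06 N = 6394.3 kN

6394.3 kN


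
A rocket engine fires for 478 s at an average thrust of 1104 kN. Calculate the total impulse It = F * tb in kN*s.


It = 1104 * 478 = 527712 kN*s

527712 kN*s


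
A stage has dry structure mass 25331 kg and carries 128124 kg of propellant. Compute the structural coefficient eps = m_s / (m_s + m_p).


eps = 25331 / (25331 + 128124) = 0.1651

0.1651


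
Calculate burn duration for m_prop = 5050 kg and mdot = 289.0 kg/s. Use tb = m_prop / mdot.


tb = 5050 / 289.0 = 17.5 s

17.5 s


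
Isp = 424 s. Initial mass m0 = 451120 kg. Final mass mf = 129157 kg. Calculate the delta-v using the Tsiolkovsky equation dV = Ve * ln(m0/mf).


Ve = 424 * 9.81 = 4159.44 m/s
dV = 4159.44 * ln(451120/129157) = 5202 m/s

5202 m/s


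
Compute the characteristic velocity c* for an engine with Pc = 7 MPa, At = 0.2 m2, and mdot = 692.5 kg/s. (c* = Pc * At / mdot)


c* = 7e6 * 0.2 / 692.5 = 2022 m/s

2022 m/s


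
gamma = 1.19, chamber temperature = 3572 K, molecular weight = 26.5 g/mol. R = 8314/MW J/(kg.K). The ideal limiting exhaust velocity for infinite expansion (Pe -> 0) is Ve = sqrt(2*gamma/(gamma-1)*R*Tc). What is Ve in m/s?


R = 8314 / 26.5 = 313.74 J/(kg.K)
Ve = sqrt(2 * 1.19 / (1.19 - 1) * 313.74 * 3572) = 3747 m/s

3747 m/s


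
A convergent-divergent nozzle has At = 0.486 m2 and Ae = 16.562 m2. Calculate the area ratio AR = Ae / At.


AR = 16.562 / 0.486 = 34.1

34.1


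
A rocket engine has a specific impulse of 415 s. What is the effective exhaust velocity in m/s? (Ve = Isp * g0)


Ve = Isp * g0 = 415 * 9.81 = 4071.2 m/s

4071.2 m/s


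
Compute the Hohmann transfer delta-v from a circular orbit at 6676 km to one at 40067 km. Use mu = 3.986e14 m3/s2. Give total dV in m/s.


V1 = sqrt(mu/r1) = 7726.99 m/s
dV1 = V1*(sqrt(2*r2/(r1+r2)) - 1) = 2390.21 m/s
V2 = sqrt(mu/r2) = 3154.1 m/s
dV2 = V2*(1 - sqrt(2*r1/(r1+r2))) = 1468.36 m/s
Total dV = 3859 m/s

3859 m/s


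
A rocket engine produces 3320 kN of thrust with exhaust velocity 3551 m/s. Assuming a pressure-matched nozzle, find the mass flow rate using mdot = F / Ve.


mdot = F / Ve = 3320000 / 3551 = 934.9 kg/s

934.9 kg/s


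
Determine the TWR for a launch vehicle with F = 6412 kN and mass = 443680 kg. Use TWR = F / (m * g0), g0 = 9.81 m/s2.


TWR = 6412000 / (443680 * 9.81) = 1.47

1.47


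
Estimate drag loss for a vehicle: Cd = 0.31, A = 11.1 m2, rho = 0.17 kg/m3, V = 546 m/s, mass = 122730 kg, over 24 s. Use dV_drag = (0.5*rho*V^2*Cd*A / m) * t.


D = 0.5 * 0.17 * 546^2 * 0.31 * 11.1 = 87194.46 N
a = 87194.46 / 122730 = 0.7105 m/s2
dV = 0.7105 * 24 = 17.1 m/s

17.1 m/s


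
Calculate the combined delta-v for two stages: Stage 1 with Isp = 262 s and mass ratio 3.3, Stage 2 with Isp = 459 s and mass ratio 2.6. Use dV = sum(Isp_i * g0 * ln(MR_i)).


dV1 = 262 * 9.81 * ln(3.3) = 3068.6 m/s
dV2 = 459 * 9.81 * ln(2.6) = 4302.5 m/s
Total dV = 3068.6 + 4302.5 = 7371.1 m/s ~ 7371 m/s

7371 m/s


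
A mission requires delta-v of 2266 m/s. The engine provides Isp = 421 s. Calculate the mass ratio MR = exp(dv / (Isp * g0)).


Ve = 421 * 9.81 = 4130.01 m/s
MR = exp(2266 / 4130.01) = 1.731

1.731


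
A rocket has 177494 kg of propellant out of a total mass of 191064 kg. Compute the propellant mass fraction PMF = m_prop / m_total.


PMF = 177494 / 191064 = 0.929

0.929


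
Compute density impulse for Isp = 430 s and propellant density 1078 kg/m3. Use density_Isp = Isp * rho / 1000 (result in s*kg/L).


rho*Isp = 430 * 1078 / 1000 = 464 s*kg/L

464 s*kg/L


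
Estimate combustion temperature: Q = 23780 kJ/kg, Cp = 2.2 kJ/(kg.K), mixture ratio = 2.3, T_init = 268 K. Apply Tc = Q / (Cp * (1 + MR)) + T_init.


Tc = 23780 / (2.2 * (1 + 2.3)) + 268 = 3543 K

3543 K


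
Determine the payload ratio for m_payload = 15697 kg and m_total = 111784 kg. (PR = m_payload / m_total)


PR = 15697 / 111784 = 0.1404

0.1404


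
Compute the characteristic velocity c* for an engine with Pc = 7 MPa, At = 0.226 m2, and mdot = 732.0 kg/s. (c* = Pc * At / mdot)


c* = 7e6 * 0.226 / 732.0 = 2161 m/s

2161 m/s


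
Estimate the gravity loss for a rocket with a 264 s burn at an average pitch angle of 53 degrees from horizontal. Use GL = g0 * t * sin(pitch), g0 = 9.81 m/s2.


GL = 9.81 * 264 * sin(53 deg) = 2068 m/s

2068 m/s


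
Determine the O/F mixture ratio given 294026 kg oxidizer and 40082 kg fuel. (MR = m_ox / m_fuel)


MR = 294026 / 40082 = 7.34

7.34


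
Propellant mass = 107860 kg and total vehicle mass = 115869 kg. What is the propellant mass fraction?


PMF = 107860 / 115869 = 0.931

0.931


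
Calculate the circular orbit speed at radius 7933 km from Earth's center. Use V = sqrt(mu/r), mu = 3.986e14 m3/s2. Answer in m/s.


V = sqrt(3.986e14 / 7933000) = 7088 m/s

7088 m/s


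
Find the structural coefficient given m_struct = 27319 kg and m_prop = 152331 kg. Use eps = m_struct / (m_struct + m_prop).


eps = 27319 / (27319 + 152331) = 0.1521

0.1521


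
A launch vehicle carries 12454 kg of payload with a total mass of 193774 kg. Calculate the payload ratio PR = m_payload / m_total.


PR = 12454 / 193774 = 0.0643

0.0643


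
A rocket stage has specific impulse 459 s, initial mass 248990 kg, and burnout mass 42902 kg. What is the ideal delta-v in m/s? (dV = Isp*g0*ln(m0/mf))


Ve = 459 * 9.81 = 4502.79 m/s
dV = 4502.79 * ln(248990/42902) = 7918 m/s

7918 m/s


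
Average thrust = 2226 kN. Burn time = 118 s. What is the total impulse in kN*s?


It = 2226 * 118 = 262668 kN*s

262668 kN*s


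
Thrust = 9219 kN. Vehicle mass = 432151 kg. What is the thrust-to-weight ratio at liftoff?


TWR = 9219000 / (432151 * 9.81) = 2.17

2.17


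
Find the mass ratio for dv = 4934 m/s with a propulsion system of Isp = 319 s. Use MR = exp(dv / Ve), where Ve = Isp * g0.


Ve = 319 * 9.81 = 3129.39 m/s
MR = exp(4934 / 3129.39) = 4.839

4.839


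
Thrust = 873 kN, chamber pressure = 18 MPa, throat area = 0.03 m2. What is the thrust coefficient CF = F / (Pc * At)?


CF = 873000 / (18e6 * 0.03) = 1.62

1.62


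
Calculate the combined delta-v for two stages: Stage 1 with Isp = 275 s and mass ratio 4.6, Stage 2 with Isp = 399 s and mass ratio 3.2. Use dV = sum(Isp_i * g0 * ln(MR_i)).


dV1 = 275 * 9.81 * ln(4.6) = 4116.9 m/s
dV2 = 399 * 9.81 * ln(3.2) = 4552.8 m/s
Total dV = 4116.9 + 4552.8 = 8669.7 m/s ~ 8670 m/s

8670 m/s


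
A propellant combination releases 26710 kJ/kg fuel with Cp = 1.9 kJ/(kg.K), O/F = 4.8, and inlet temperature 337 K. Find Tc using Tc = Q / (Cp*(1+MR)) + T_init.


Tc = 26710 / (1.9 * (1 + 4.8)) + 337 = 2761 K

2761 K


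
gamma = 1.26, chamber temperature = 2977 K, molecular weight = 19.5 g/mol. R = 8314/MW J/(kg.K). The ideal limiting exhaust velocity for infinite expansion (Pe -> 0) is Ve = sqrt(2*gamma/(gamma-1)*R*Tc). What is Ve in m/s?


R = 8314 / 19.5 = 426.36 J/(kg.K)
Ve = sqrt(2 * 1.26 / (1.26 - 1) * 426.36 * 2977) = 3507 m/s

3507 m/s


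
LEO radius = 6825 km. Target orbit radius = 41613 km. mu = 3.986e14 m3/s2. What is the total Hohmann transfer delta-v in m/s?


V1 = sqrt(mu/r1) = 7642.18 m/s
dV1 = V1*(sqrt(2*r2/(r1+r2)) - 1) = 2375.19 m/s
V2 = sqrt(mu/r2) = 3094.95 m/s
dV2 = V2*(1 - sqrt(2*r1/(r1+r2))) = 1451.99 m/s
Total dV = 3827 m/s

3827 m/s


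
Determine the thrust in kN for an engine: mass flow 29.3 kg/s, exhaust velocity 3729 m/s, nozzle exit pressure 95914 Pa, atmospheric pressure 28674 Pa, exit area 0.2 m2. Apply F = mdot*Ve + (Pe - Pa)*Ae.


F = 29.3 * 3729 + (95914 - 28674) * 0.2 = 122708.0 N = 122.7 kN

122.7 kN


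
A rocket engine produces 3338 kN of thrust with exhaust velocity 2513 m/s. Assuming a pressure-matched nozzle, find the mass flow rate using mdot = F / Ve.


mdot = F / Ve = 3338000 / 2513 = 1328.3 kg/s

1328.3 kg/s


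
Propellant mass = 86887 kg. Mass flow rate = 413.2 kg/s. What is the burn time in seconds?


tb = 86887 / 413.2 = 210.3 s

210.3 s


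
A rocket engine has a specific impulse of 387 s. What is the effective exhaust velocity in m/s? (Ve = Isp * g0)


Ve = Isp * g0 = 387 * 9.81 = 3796.5 m/s

3796.5 m/s


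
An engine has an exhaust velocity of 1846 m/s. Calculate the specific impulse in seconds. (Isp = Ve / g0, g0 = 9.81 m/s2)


Isp = Ve / g0 = 1846 / 9.81 = 188.2 s

188.2 s


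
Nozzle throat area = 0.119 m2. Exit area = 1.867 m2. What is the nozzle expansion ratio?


AR = 1.867 / 0.119 = 15.7

15.7


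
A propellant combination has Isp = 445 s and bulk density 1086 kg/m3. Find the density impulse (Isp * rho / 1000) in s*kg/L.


rho*Isp = 445 * 1086 / 1000 = 483 s*kg/L

483 s*kg/L


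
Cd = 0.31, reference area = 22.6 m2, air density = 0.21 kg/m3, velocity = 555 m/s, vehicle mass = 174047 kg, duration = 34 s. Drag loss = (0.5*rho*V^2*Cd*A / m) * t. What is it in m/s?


D = 0.5 * 0.21 * 555^2 * 0.31 * 22.6 = 226592.43 N
a = 226592.43 / 174047 = 1.3019 m/s2
dV = 1.3019 * 34 = 44.3 m/s

44.3 m/s


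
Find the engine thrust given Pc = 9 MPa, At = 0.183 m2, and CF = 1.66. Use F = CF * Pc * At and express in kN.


F = 1.66 * 9e6 * 0.183 = 2.7340e+06 N = 2734.0 kN

2734.0 kN


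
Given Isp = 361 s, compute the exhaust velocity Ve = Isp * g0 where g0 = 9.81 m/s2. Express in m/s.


Ve = Isp * g0 = 361 * 9.81 = 3541.4 m/s

3541.4 m/s


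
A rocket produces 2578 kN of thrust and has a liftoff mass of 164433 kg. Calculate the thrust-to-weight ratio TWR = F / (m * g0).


TWR = 2578000 / (164433 * 9.81) = 1.6

1.6


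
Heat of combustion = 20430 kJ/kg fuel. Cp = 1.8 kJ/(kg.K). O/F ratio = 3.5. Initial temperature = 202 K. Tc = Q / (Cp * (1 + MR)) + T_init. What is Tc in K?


Tc = 20430 / (1.8 * (1 + 3.5)) + 202 = 2724 K

2724 K


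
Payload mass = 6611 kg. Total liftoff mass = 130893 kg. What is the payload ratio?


PR = 6611 / 130893 = 0.0505

0.0505


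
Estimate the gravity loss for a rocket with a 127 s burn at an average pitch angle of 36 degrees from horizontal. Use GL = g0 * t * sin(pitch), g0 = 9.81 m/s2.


GL = 9.81 * 127 * sin(36 deg) = 732 m/s

732 m/s


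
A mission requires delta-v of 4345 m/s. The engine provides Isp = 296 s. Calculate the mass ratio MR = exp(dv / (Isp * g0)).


Ve = 296 * 9.81 = 2903.76 m/s
MR = exp(4345 / 2903.76) = 4.465

4.465


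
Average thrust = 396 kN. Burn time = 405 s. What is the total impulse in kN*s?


It = 396 * 405 = 160380 kN*s

160380 kN*s


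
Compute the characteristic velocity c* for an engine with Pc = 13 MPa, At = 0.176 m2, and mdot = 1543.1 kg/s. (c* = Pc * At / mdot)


c* = 13e6 * 0.176 / 1543.1 = 1483 m/s

1483 m/s


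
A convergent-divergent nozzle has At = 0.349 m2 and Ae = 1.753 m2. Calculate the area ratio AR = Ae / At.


AR = 1.753 / 0.349 = 5.0

5.0


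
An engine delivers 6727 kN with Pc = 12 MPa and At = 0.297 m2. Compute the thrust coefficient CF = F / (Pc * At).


CF = 6727000 / (12e6 * 0.297) = 1.89

1.89


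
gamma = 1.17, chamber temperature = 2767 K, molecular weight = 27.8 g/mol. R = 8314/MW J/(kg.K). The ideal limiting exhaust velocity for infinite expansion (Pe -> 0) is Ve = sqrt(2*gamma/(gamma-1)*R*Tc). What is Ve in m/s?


R = 8314 / 27.8 = 299.06 J/(kg.K)
Ve = sqrt(2 * 1.17 / (1.17 - 1) * 299.06 * 2767) = 3375 m/s

3375 m/s


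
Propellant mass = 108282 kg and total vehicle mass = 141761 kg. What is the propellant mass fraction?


PMF = 108282 / 141761 = 0.764

0.764


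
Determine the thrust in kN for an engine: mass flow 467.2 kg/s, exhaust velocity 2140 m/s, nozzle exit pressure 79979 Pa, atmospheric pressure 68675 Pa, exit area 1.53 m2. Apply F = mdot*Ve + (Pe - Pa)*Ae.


F = 467.2 * 2140 + (79979 - 68675) * 1.53 = 1.0171e+06 N = 1017.1 kN

1017.1 kN


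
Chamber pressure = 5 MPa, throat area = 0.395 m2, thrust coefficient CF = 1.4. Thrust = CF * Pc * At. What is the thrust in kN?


F = 1.4 * 5e6 * 0.395 = 2.7650e+06 N = 2765.0 kN

2765.0 kN


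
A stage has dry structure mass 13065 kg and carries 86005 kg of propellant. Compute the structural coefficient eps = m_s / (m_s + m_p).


eps = 13065 / (13065 + 86005) = 0.1319

0.1319


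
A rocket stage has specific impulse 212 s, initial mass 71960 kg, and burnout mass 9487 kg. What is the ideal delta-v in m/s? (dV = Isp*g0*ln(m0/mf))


Ve = 212 * 9.81 = 2079.72 m/s
dV = 2079.72 * ln(71960/9487) = 4214 m/s

4214 m/s


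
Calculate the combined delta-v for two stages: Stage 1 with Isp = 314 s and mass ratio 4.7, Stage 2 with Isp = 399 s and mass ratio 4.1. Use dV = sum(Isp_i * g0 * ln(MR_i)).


dV1 = 314 * 9.81 * ln(4.7) = 4767.0 m/s
dV2 = 399 * 9.81 * ln(4.1) = 5522.9 m/s
Total dV = 4767.0 + 5522.9 = 10289.9 m/s ~ 10290 m/s

10290 m/s


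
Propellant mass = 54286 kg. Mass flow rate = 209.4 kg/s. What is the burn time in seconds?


tb = 54286 / 209.4 = 259.2 s

259.2 s


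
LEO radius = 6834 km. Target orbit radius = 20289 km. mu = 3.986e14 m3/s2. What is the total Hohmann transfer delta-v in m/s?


V1 = sqrt(mu/r1) = 7637.15 m/s
dV1 = V1*(sqrt(2*r2/(r1+r2)) - 1) = 1704.16 m/s
V2 = sqrt(mu/r2) = 4432.39 m/s
dV2 = V2*(1 - sqrt(2*r1/(r1+r2))) = 1285.94 m/s
Total dV = 2990 m/s

2990 m/s


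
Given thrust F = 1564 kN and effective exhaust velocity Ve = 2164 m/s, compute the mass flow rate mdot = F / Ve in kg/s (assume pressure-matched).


mdot = F / Ve = 1564000 / 2164 = 722.7 kg/s

722.7 kg/s


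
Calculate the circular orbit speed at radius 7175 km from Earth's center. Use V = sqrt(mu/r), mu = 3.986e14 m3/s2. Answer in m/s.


V = sqrt(3.986e14 / 7175000) = 7453 m/s

7453 m/s


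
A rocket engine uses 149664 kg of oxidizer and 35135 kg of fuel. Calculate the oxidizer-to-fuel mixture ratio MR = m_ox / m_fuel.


MR = 149664 / 35135 = 4.26

4.26


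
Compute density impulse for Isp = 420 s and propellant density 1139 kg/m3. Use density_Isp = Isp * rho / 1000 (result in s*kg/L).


rho*Isp = 420 * 1139 / 1000 = 478 s*kg/L

478 s*kg/L


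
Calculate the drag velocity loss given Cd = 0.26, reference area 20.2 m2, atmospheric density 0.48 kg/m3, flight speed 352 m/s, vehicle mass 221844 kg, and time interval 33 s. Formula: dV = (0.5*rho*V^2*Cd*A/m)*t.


D = 0.5 * 0.48 * 352^2 * 0.26 * 20.2 = 156178.51 N
a = 156178.51 / 221844 = 0.704 m/s2
dV = 0.704 * 33 = 23.2 m/s

23.2 m/s


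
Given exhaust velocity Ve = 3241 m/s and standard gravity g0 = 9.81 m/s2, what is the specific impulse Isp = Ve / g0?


Isp = Ve / g0 = 3241 / 9.81 = 330.4 s

330.4 s


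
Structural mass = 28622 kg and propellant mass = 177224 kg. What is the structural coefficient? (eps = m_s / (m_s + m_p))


eps = 28622 / (28622 + 177224) = 0.139

0.139


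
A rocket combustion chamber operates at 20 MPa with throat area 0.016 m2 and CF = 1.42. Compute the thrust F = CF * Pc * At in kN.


F = 1.42 * 20e6 * 0.016 = 454400.0 N = 454.4 kN

454.4 kN


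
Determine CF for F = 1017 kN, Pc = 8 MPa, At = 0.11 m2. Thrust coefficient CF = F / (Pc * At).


CF = 1017000 / (8e6 * 0.11) = 1.16

1.16


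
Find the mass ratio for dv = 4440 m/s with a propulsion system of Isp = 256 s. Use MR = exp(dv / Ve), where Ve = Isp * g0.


Ve = 256 * 9.81 = 2511.36 m/s
MR = exp(4440 / 2511.36) = 5.859

5.859


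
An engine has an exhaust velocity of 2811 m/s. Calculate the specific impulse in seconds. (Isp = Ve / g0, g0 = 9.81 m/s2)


Isp = Ve / g0 = 2811 / 9.81 = 286.5 s

286.5 s


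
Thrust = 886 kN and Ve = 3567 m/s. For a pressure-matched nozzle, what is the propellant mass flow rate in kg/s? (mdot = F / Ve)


mdot = F / Ve = 886000 / 3567 = 248.4 kg/s

248.4 kg/s


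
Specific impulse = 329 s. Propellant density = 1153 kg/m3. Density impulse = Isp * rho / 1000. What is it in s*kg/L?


rho*Isp = 329 * 1153 / 1000 = 379 s*kg/L

379 s*kg/L


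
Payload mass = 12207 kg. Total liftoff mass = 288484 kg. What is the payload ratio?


PR = 12207 / 288484 = 0.0423

0.0423


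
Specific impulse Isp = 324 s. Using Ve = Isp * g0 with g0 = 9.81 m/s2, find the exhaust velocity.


Ve = Isp * g0 = 324 * 9.81 = 3178.4 m/s

3178.4 m/s


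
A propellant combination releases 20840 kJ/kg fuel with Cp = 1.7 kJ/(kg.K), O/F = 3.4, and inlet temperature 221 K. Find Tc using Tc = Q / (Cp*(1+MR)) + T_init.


Tc = 20840 / (1.7 * (1 + 3.4)) + 221 = 3007 K

3007 K


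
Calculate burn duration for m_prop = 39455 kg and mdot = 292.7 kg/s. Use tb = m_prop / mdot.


tb = 39455 / 292.7 = 134.8 s

134.8 s


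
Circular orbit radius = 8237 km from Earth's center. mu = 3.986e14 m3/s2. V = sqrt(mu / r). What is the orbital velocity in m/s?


V = sqrt(3.986e14 / 8237000) = 6956 m/s

6956 m/s


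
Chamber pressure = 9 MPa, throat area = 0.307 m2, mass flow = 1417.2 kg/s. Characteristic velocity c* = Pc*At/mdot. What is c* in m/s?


c* = 9e6 * 0.307 / 1417.2 = 1950 m/s

1950 m/s


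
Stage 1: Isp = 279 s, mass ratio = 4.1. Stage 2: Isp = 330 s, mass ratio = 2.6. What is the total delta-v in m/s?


dV1 = 279 * 9.81 * ln(4.1) = 3861.9 m/s
dV2 = 330 * 9.81 * ln(2.6) = 3093.3 m/s
Total dV = 3861.9 + 3093.3 = 6955.2 m/s ~ 6955 m/s

6955 m/s


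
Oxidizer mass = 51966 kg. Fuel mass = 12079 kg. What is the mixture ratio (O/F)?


MR = 51966 / 12079 = 4.3

4.3


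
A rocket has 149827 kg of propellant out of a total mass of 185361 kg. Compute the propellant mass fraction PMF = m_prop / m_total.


PMF = 149827 / 185361 = 0.808

0.808


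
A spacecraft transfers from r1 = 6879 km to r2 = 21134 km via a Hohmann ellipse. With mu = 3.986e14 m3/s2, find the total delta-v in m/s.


V1 = sqrt(mu/r1) = 7612.13 m/s
dV1 = V1*(sqrt(2*r2/(r1+r2)) - 1) = 1738.31 m/s
V2 = sqrt(mu/r2) = 4342.88 m/s
dV2 = V2*(1 - sqrt(2*r1/(r1+r2))) = 1299.36 m/s
Total dV = 3038 m/s

3038 m/s


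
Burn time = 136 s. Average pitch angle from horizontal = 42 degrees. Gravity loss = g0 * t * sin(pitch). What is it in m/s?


GL = 9.81 * 136 * sin(42 deg) = 893 m/s

893 m/s


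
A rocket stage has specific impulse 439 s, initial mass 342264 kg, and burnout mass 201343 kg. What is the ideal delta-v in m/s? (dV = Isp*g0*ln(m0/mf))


Ve = 439 * 9.81 = 4306.59 m/s
dV = 4306.59 * ln(342264/201343) = 2285 m/s

2285 m/s


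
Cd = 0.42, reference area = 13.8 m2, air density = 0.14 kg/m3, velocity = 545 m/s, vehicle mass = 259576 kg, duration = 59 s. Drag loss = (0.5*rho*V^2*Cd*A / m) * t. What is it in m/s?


D = 0.5 * 0.14 * 545^2 * 0.42 * 13.8 = 120508.98 N
a = 120508.98 / 259576 = 0.4643 m/s2
dV = 0.4643 * 59 = 27.4 m/s

27.4 m/s


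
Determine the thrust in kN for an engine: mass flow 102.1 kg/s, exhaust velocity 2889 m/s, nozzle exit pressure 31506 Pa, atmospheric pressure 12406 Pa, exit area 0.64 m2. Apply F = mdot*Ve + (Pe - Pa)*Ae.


F = 102.1 * 2889 + (31506 - 12406) * 0.64 = 307191.0 N = 307.2 kN

307.2 kN


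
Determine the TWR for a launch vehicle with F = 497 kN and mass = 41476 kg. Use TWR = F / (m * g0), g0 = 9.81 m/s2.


TWR = 497000 / (41476 * 9.81) = 1.22

1.22


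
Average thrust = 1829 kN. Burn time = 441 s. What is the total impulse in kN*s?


It = 1829 * 441 = 806589 kN*s

806589 kN*s


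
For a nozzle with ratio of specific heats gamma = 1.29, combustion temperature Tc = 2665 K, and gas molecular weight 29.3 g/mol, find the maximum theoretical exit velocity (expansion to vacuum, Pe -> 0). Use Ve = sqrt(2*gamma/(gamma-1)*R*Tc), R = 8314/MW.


R = 8314 / 29.3 = 283.75 J/(kg.K)
Ve = sqrt(2 * 1.29 / (1.29 - 1) * 283.75 * 2665) = 2594 m/s

2594 m/s


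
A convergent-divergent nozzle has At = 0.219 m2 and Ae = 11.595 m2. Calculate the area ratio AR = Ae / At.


AR = 11.595 / 0.219 = 52.9

52.9


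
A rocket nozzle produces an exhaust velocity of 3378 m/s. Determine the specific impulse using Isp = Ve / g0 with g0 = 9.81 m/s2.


Isp = Ve / g0 = 3378 / 9.81 = 344.3 s

344.3 s


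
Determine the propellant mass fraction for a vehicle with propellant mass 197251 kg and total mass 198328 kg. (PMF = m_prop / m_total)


PMF = 197251 / 198328 = 0.995

0.995


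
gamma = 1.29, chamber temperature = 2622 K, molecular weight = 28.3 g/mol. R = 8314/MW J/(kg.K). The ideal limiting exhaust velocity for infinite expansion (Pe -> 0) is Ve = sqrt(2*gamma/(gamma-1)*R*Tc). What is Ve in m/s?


R = 8314 / 28.3 = 293.78 J/(kg.K)
Ve = sqrt(2 * 1.29 / (1.29 - 1) * 293.78 * 2622) = 2618 m/s

2618 m/s


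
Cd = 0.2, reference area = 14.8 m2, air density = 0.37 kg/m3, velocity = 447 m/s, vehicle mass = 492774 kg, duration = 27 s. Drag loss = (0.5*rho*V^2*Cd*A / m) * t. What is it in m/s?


D = 0.5 * 0.37 * 447^2 * 0.2 * 14.8 = 109415.41 N
a = 109415.41 / 492774 = 0.222 m/s2
dV = 0.222 * 27 = 6.0 m/s

6.0 m/s


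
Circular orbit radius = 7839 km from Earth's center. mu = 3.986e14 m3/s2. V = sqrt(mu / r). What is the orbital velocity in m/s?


V = sqrt(3.986e14 / 7839000) = 7131 m/s

7131 m/s


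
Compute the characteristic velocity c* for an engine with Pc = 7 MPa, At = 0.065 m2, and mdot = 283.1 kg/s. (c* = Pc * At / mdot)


c* = 7e6 * 0.065 / 283.1 = 1607 m/s

1607 m/s


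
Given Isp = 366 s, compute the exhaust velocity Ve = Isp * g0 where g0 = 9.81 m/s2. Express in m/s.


Ve = Isp * g0 = 366 * 9.81 = 3590.5 m/s

3590.5 m/s


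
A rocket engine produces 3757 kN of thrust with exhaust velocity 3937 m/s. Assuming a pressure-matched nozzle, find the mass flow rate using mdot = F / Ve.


mdot = F / Ve = 3757000 / 3937 = 954.3 kg/s

954.3 kg/s


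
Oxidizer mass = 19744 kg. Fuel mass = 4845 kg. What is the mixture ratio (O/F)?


MR = 19744 / 4845 = 4.08

4.08


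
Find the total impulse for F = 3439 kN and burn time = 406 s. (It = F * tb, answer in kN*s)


It = 3439 * 406 = 1396234 kN*s

1396234 kN*s


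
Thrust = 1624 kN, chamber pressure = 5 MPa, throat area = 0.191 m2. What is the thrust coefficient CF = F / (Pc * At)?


CF = 1624000 / (5e6 * 0.191) = 1.7

1.7


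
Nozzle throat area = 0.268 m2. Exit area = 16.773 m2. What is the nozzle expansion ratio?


AR = 16.773 / 0.268 = 62.6

62.6


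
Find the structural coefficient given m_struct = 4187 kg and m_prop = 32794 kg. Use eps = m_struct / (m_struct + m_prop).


eps = 4187 / (4187 + 32794) = 0.1132

0.1132


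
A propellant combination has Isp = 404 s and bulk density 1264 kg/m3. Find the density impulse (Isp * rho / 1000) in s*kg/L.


rho*Isp = 404 * 1264 / 1000 = 511 s*kg/L

511 s*kg/L


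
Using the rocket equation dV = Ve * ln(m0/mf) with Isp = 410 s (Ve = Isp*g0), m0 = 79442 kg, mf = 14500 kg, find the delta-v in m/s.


Ve = 410 * 9.81 = 4022.1 m/s
dV = 4022.1 * ln(79442/14500) = 6841 m/s

6841 m/s


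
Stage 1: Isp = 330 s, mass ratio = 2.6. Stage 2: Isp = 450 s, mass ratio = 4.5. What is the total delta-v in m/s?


dV1 = 330 * 9.81 * ln(2.6) = 3093.3 m/s
dV2 = 450 * 9.81 * ln(4.5) = 6639.7 m/s
Total dV = 3093.3 + 6639.7 = 9733.0 m/s ~ 9733 m/s

9733 m/s


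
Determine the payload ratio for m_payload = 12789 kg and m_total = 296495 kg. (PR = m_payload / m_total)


PR = 12789 / 296495 = 0.0431

0.0431


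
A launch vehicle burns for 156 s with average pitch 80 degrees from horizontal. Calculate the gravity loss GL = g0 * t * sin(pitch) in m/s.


GL = 9.81 * 156 * sin(80 deg) = 1507 m/s

1507 m/s


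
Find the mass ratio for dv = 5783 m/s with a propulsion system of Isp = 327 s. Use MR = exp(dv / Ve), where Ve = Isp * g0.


Ve = 327 * 9.81 = 3207.87 m/s
MR = exp(5783 / 3207.87) = 6.066

6.066


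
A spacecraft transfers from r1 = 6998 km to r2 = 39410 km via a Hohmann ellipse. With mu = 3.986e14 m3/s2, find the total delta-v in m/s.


V1 = sqrt(mu/r1) = 7547.13 m/s
dV1 = V1*(sqrt(2*r2/(r1+r2)) - 1) = 2288.53 m/s
V2 = sqrt(mu/r2) = 3180.28 m/s
dV2 = V2*(1 - sqrt(2*r1/(r1+r2))) = 1433.77 m/s
Total dV = 3722 m/s

3722 m/s


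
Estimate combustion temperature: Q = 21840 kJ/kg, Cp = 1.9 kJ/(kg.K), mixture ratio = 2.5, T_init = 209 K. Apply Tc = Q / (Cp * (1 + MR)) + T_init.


Tc = 21840 / (1.9 * (1 + 2.5)) + 209 = 3493 K

3493 K


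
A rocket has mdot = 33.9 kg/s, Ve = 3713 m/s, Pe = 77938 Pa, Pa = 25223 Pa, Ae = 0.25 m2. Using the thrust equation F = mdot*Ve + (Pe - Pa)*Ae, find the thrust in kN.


F = 33.9 * 3713 + (77938 - 25223) * 0.25 = 139049.0 N = 139.0 kN

139.0 kN


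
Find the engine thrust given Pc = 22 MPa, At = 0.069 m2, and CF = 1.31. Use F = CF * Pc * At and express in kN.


F = 1.31 * 22e6 * 0.069 = 1.9886e+06 N = 1988.6 kN

1988.6 kN


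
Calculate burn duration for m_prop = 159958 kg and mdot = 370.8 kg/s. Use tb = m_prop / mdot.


tb = 159958 / 370.8 = 431.4 s

431.4 s


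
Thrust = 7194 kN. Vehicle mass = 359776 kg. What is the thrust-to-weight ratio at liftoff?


TWR = 7194000 / (359776 * 9.81) = 2.04

2.04


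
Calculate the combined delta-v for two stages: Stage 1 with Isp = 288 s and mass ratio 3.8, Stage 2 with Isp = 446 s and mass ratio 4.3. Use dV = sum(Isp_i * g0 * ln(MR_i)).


dV1 = 288 * 9.81 * ln(3.8) = 3771.8 m/s
dV2 = 446 * 9.81 * ln(4.3) = 6381.8 m/s
Total dV = 3771.8 + 6381.8 = 10153.6 m/s ~ 10154 m/s

10154 m/s


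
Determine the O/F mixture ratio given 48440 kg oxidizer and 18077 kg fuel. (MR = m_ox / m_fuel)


MR = 48440 / 18077 = 2.68

2.68


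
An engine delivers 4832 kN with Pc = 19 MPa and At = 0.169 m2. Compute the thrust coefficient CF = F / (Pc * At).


CF = 4832000 / (19e6 * 0.169) = 1.5

1.5


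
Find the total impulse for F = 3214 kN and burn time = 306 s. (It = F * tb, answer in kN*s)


It = 3214 * 306 = 983484 kN*s

983484 kN*s


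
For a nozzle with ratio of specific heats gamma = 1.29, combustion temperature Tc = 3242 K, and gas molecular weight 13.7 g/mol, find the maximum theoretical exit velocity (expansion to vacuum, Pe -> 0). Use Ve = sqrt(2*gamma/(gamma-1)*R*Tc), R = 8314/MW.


R = 8314 / 13.7 = 606.86 J/(kg.K)
Ve = sqrt(2 * 1.29 / (1.29 - 1) * 606.86 * 3242) = 4184 m/s

4184 m/s


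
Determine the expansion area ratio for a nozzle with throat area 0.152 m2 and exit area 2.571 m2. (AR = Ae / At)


AR = 2.571 / 0.152 = 16.9

16.9


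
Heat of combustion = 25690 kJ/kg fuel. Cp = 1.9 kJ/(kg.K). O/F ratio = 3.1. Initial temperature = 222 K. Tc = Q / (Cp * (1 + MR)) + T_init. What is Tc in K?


Tc = 25690 / (1.9 * (1 + 3.1)) + 222 = 3520 K

3520 K


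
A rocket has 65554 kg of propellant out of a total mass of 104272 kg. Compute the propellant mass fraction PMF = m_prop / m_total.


PMF = 65554 / 104272 = 0.629

0.629


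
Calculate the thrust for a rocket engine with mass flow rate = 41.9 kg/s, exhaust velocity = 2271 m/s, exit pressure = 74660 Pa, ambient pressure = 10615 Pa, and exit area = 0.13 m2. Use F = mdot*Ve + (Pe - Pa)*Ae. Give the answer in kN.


F = 41.9 * 2271 + (74660 - 10615) * 0.13 = 103481.0 N = 103.5 kN

103.5 kN


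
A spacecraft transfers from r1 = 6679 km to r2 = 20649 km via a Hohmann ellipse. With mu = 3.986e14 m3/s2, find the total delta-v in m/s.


V1 = sqrt(mu/r1) = 7725.26 m/s
dV1 = V1*(sqrt(2*r2/(r1+r2)) - 1) = 1771.46 m/s
V2 = sqrt(mu/r2) = 4393.59 m/s
dV2 = V2*(1 - sqrt(2*r1/(r1+r2))) = 1321.84 m/s
Total dV = 3093 m/s

3093 m/s


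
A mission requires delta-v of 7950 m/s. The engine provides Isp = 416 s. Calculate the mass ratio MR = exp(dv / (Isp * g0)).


Ve = 416 * 9.81 = 4080.96 m/s
MR = exp(7950 / 4080.96) = 7.015

7.015


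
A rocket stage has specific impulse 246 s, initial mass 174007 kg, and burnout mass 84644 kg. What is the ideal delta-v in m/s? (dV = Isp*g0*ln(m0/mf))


Ve = 246 * 9.81 = 2413.26 m/s
dV = 2413.26 * ln(174007/84644) = 1739 m/s

1739 m/s


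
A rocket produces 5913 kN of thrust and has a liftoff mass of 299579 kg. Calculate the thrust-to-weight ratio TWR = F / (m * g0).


TWR = 5913000 / (299579 * 9.81) = 2.01

2.01


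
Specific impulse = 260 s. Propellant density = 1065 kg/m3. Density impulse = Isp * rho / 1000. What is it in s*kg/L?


rho*Isp = 260 * 1065 / 1000 = 277 s*kg/L

277 s*kg/L


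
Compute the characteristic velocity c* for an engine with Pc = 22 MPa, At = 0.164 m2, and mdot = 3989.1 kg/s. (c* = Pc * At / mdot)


c* = 22e6 * 0.164 / 3989.1 = 904 m/s

904 m/s


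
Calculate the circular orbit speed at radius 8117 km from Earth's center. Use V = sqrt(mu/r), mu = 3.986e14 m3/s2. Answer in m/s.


V = sqrt(3.986e14 / 8117000) = 7008 m/s

7008 m/s


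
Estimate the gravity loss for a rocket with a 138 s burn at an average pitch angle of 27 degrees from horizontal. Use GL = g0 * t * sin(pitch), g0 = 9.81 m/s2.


GL = 9.81 * 138 * sin(27 deg) = 615 m/s

615 m/s


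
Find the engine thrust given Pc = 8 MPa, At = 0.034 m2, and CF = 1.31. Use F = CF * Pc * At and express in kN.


F = 1.31 * 8e6 * 0.034 = 356320.0 N = 356.3 kN

356.3 kN


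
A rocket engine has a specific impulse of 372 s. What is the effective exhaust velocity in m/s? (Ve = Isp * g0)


Ve = Isp * g0 = 372 * 9.81 = 3649.3 m/s

3649.3 m/s


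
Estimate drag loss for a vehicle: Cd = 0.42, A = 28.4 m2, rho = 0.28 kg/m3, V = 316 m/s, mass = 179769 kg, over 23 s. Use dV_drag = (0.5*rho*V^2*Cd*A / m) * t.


D = 0.5 * 0.28 * 316^2 * 0.42 * 28.4 = 166751.53 N
a = 166751.53 / 179769 = 0.9276 m/s2
dV = 0.9276 * 23 = 21.3 m/s

21.3 m/s


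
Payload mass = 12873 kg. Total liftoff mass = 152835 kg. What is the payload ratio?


PR = 12873 / 152835 = 0.0842

0.0842


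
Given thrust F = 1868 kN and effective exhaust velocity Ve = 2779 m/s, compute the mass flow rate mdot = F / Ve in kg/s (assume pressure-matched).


mdot = F / Ve = 1868000 / 2779 = 672.2 kg/s

672.2 kg/s


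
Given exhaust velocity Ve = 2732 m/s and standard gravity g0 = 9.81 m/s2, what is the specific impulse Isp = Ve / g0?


Isp = Ve / g0 = 2732 / 9.81 = 278.5 s

278.5 s


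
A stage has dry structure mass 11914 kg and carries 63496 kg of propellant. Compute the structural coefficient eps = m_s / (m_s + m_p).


eps = 11914 / (11914 + 63496) = 0.158

0.158


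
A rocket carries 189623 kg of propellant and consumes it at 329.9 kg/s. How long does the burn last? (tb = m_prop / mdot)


tb = 189623 / 329.9 = 574.8 s

574.8 s


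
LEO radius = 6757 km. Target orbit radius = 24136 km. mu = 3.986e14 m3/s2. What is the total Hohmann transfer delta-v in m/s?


V1 = sqrt(mu/r1) = 7680.54 m/s
dV1 = V1*(sqrt(2*r2/(r1+r2)) - 1) = 1920.3 m/s
V2 = sqrt(mu/r2) = 4063.83 m/s
dV2 = V2*(1 - sqrt(2*r1/(r1+r2))) = 1376.03 m/s
Total dV = 3296 m/s

3296 m/s


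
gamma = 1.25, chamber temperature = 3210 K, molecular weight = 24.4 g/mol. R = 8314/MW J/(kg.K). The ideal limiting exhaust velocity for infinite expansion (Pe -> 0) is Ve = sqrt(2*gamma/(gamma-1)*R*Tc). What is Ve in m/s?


R = 8314 / 24.4 = 340.74 J/(kg.K)
Ve = sqrt(2 * 1.25 / (1.25 - 1) * 340.74 * 3210) = 3307 m/s

3307 m/s


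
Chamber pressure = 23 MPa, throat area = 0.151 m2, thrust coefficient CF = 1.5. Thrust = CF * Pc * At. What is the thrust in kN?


F = 1.5 * 23e6 * 0.151 = 5.2095e+06 N = 5209.5 kN

5209.5 kN


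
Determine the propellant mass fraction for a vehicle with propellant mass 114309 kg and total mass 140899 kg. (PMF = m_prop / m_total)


PMF = 114309 / 140899 = 0.811

0.811


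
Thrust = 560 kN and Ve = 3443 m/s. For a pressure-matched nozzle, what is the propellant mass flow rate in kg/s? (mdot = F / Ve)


mdot = F / Ve = 560000 / 3443 = 162.6 kg/s

162.6 kg/s


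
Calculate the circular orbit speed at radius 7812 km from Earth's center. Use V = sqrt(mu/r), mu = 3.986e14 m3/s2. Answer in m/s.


V = sqrt(3.986e14 / 7812000) = 7143 m/s

7143 m/s


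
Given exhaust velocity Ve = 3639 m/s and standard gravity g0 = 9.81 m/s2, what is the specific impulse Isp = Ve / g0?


Isp = Ve / g0 = 3639 / 9.81 = 370.9 s

370.9 s


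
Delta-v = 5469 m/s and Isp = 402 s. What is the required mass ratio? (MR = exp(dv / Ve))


Ve = 402 * 9.81 = 3943.62 m/s
MR = exp(5469 / 3943.62) = 4.002

4.002


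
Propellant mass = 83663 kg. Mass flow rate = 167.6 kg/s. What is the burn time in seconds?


tb = 83663 / 167.6 = 499.2 s

499.2 s


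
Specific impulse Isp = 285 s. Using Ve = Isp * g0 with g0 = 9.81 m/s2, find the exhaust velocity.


Ve = Isp * g0 = 285 * 9.81 = 2795.9 m/s

2795.9 m/s


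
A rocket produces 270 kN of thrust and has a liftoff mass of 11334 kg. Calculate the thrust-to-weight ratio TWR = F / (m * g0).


TWR = 270000 / (11334 * 9.81) = 2.43

2.43


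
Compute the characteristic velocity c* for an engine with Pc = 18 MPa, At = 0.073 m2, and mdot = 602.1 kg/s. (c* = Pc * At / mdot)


c* = 18e6 * 0.073 / 602.1 = 2182 m/s

2182 m/s


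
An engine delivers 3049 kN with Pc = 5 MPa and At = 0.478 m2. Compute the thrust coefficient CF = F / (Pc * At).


CF = 3049000 / (5e6 * 0.478) = 1.28

1.28


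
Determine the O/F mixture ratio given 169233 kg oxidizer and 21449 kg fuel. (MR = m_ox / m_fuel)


MR = 169233 / 21449 = 7.89

7.89


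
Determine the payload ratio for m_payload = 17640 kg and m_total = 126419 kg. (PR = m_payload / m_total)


PR = 17640 / 126419 = 0.1395

0.1395


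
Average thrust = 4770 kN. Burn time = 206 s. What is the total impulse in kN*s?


It = 4770 * 206 = 982620 kN*s

982620 kN*s


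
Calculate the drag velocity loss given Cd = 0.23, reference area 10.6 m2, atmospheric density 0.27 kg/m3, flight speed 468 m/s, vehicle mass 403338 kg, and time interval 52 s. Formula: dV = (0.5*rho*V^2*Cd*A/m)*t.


D = 0.5 * 0.27 * 468^2 * 0.23 * 10.6 = 72087.37 N
a = 72087.37 / 403338 = 0.1787 m/s2
dV = 0.1787 * 52 = 9.3 m/s

9.3 m/s


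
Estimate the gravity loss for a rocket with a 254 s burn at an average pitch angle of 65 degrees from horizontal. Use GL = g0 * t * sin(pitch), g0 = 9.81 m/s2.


GL = 9.81 * 254 * sin(65 deg) = 2258 m/s

2258 m/s


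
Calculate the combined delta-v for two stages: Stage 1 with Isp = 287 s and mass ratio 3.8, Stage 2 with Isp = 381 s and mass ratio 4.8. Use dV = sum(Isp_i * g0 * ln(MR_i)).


dV1 = 287 * 9.81 * ln(3.8) = 3758.7 m/s
dV2 = 381 * 9.81 * ln(4.8) = 5862.9 m/s
Total dV = 3758.7 + 5862.9 = 9621.6 m/s ~ 9622 m/s

9622 m/s


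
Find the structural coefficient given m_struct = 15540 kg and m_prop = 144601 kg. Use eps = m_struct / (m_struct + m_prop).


eps = 15540 / (15540 + 144601) = 0.097

0.097


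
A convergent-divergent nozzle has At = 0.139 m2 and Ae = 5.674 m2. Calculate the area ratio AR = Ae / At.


AR = 5.674 / 0.139 = 40.8

40.8


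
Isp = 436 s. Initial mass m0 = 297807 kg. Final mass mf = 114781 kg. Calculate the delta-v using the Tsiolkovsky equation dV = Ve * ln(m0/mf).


Ve = 436 * 9.81 = 4277.16 m/s
dV = 4277.16 * ln(297807/114781) = 4078 m/s

4078 m/s


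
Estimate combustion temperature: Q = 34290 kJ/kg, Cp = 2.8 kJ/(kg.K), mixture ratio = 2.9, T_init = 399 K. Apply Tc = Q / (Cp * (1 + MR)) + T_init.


Tc = 34290 / (2.8 * (1 + 2.9)) + 399 = 3539 K

3539 K
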